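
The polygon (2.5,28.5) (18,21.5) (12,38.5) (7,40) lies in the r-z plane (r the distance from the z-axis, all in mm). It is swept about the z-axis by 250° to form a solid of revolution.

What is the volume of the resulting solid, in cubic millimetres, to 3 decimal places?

Profile (r,z), 4 vertices: (2.5,28.5) (18,21.5) (12,38.5) (7,40)
edge 0: (2.5,28.5)→(18,21.5)  cross = 2.5·21.5 − 18·28.5 = -459.2500; (r_i+r_j)·cross = 20.5·-459.2500 = -9414.6250
edge 1: (18,21.5)→(12,38.5)  cross = 18·38.5 − 12·21.5 = 435.0000; (r_i+r_j)·cross = 30·435.0000 = 13050.0000
edge 2: (12,38.5)→(7,40)  cross = 12·40 − 7·38.5 = 210.5000; (r_i+r_j)·cross = 19·210.5000 = 3999.5000
edge 3: (7,40)→(2.5,28.5)  cross = 7·28.5 − 2.5·40 = 99.5000; (r_i+r_j)·cross = 9.5·99.5000 = 945.2500
Σcross = 285.7500 → A = |Σcross|/2 = 142.8750 mm²
Σ(r_i+r_j)·cross = 8580.1250 → first moment M = |Σ|/6 = 1430.0208
R_c = M/A = 1430.0208/142.8750 = 10.0089 mm
θ = 250° = 4.363323 rad
V = θ·R_c·A = 4.363323·10.0089·142.8750 = 6239.643 mm³

Volume = 6239.643 mm³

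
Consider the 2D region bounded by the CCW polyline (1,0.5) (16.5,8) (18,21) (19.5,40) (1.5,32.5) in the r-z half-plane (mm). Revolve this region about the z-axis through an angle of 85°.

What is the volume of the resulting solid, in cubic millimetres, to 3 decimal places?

Profile (r,z), 5 vertices: (1,0.5) (16.5,8) (18,21) (19.5,40) (1.5,32.5)
edge 0: (1,0.5)→(16.5,8)  cross = 1·8 − 16.5·0.5 = -0.2500; (r_i+r_j)·cross = 17.5·-0.2500 = -4.3750
edge 1: (16.5,8)→(18,21)  cross = 16.5·21 − 18·8 = 202.5000; (r_i+r_j)·cross = 34.5·202.5000 = 6986.2500
edge 2: (18,21)→(19.5,40)  cross = 18·40 − 19.5·21 = 310.5000; (r_i+r_j)·cross = 37.5·310.5000 = 11643.7500
edge 3: (19.5,40)→(1.5,32.5)  cross = 19.5·32.5 − 1.5·40 = 573.7500; (r_i+r_j)·cross = 21·573.7500 = 12048.7500
edge 4: (1.5,32.5)→(1,0.5)  cross = 1.5·0.5 − 1·32.5 = -31.7500; (r_i+r_j)·cross = 2.5·-31.7500 = -79.3750
Σcross = 1054.7500 → A = |Σcross|/2 = 527.3750 mm²
Σ(r_i+r_j)·cross = 30595.0000 → first moment M = |Σ|/6 = 5099.1667
R_c = M/A = 5099.1667/527.3750 = 9.6690 mm
θ = 85° = 1.483530 rad
V = θ·R_c·A = 1.483530·9.6690·527.3750 = 7564.766 mm³

Volume = 7564.766 mm³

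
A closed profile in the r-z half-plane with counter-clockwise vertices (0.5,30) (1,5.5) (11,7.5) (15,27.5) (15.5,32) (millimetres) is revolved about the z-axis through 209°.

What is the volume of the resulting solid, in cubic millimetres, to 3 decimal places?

Profile (r,z), 5 vertices: (0.5,30) (1,5.5) (11,7.5) (15,27.5) (15.5,32)
edge 0: (0.5,30)→(1,5.5)  cross = 0.5·5.5 − 1·30 = -27.2500; (r_i+r_j)·cross = 1.5·-27.2500 = -40.8750
edge 1: (1,5.5)→(11,7.5)  cross = 1·7.5 − 11·5.5 = -53.0000; (r_i+r_j)·cross = 12·-53.0000 = -636.0000
edge 2: (11,7.5)→(15,27.5)  cross = 11·27.5 − 15·7.5 = 190.0000; (r_i+r_j)·cross = 26·190.0000 = 4940.0000
edge 3: (15,27.5)→(15.5,32)  cross = 15·32 − 15.5·27.5 = 53.7500; (r_i+r_j)·cross = 30.5·53.7500 = 1639.3750
edge 4: (15.5,32)→(0.5,30)  cross = 15.5·30 − 0.5·32 = 449.0000; (r_i+r_j)·cross = 16·449.0000 = 7184.0000
Σcross = 612.5000 → A = |Σcross|/2 = 306.2500 mm²
Σ(r_i+r_j)·cross = 13086.5000 → first moment M = |Σ|/6 = 2181.0833
R_c = M/A = 2181.0833/306.2500 = 7.1219 mm
θ = 209° = 3.647738 rad
V = θ·R_c·A = 3.647738·7.1219·306.2500 = 7956.021 mm³

Volume = 7956.021 mm³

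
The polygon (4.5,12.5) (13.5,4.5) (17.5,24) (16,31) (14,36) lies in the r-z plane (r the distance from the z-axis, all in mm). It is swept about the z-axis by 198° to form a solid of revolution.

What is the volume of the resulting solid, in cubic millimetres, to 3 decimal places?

Profile (r,z), 5 vertices: (4.5,12.5) (13.5,4.5) (17.5,24) (16,31) (14,36)
edge 0: (4.5,12.5)→(13.5,4.5)  cross = 4.5·4.5 − 13.5·12.5 = -148.5000; (r_i+r_j)·cross = 18·-148.5000 = -2673.0000
edge 1: (13.5,4.5)→(17.5,24)  cross = 13.5·24 − 17.5·4.5 = 245.2500; (r_i+r_j)·cross = 31·245.2500 = 7602.7500
edge 2: (17.5,24)→(16,31)  cross = 17.5·31 − 16·24 = 158.5000; (r_i+r_j)·cross = 33.5·158.5000 = 5309.7500
edge 3: (16,31)→(14,36)  cross = 16·36 − 14·31 = 142.0000; (r_i+r_j)·cross = 30·142.0000 = 4260.0000
edge 4: (14,36)→(4.5,12.5)  cross = 14·12.5 − 4.5·36 = 13.0000; (r_i+r_j)·cross = 18.5·13.0000 = 240.5000
Σcross = 410.2500 → A = |Σcross|/2 = 205.1250 mm²
Σ(r_i+r_j)·cross = 14740.0000 → first moment M = |Σ|/6 = 2456.6667
R_c = M/A = 2456.6667/205.1250 = 11.9764 mm
θ = 198° = 3.455752 rad
V = θ·R_c·A = 3.455752·11.9764·205.1250 = 8489.631 mm³

Volume = 8489.631 mm³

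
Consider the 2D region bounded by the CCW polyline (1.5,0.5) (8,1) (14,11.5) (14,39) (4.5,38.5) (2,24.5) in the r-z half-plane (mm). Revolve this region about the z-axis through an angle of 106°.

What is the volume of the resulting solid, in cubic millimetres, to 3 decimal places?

Profile (r,z), 6 vertices: (1.5,0.5) (8,1) (14,11.5) (14,39) (4.5,38.5) (2,24.5)
edge 0: (1.5,0.5)→(8,1)  cross = 1.5·1 − 8·0.5 = -2.5000; (r_i+r_j)·cross = 9.5·-2.5000 = -23.7500
edge 1: (8,1)→(14,11.5)  cross = 8·11.5 − 14·1 = 78.0000; (r_i+r_j)·cross = 22·78.0000 = 1716.0000
edge 2: (14,11.5)→(14,39)  cross = 14·39 − 14·11.5 = 385.0000; (r_i+r_j)·cross = 28·385.0000 = 10780.0000
edge 3: (14,39)→(4.5,38.5)  cross = 14·38.5 − 4.5·39 = 363.5000; (r_i+r_j)·cross = 18.5·363.5000 = 6724.7500
edge 4: (4.5,38.5)→(2,24.5)  cross = 4.5·24.5 − 2·38.5 = 33.2500; (r_i+r_j)·cross = 6.5·33.2500 = 216.1250
edge 5: (2,24.5)→(1.5,0.5)  cross = 2·0.5 − 1.5·24.5 = -35.7500; (r_i+r_j)·cross = 3.5·-35.7500 = -125.1250
Σcross = 821.5000 → A = |Σcross|/2 = 410.7500 mm²
Σ(r_i+r_j)·cross = 19288.0000 → first moment M = |Σ|/6 = 3214.6667
R_c = M/A = 3214.6667/410.7500 = 7.8263 mm
θ = 106° = 1.850049 rad
V = θ·R_c·A = 1.850049·7.8263·410.7500 = 5947.291 mm³

Volume = 5947.291 mm³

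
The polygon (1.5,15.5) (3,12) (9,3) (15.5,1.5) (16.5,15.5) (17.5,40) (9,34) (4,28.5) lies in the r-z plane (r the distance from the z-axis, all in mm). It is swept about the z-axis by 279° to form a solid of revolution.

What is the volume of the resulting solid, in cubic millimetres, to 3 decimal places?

Volume = 21010.641 mm³

Profile (r,z), 8 vertices: (1.5,15.5) (3,12) (9,3) (15.5,1.5) (16.5,15.5) (17.5,40) (9,34) (4,28.5)
edge 0: (1.5,15.5)→(3,12)  cross = 1.5·12 − 3·15.5 = -28.5000; (r_i+r_j)·cross = 4.5·-28.5000 = -128.2500
edge 1: (3,12)→(9,3)  cross = 3·3 − 9·12 = -99.0000; (r_i+r_j)·cross = 12·-99.0000 = -1188.0000
edge 2: (9,3)→(15.5,1.5)  cross = 9·1.5 − 15.5·3 = -33.0000; (r_i+r_j)·cross = 24.5·-33.0000 = -808.5000
edge 3: (15.5,1.5)→(16.5,15.5)  cross = 15.5·15.5 − 16.5·1.5 = 215.5000; (r_i+r_j)·cross = 32·215.5000 = 6896.0000
edge 4: (16.5,15.5)→(17.5,40)  cross = 16.5·40 − 17.5·15.5 = 388.7500; (r_i+r_j)·cross = 34·388.7500 = 13217.5000
edge 5: (17.5,40)→(9,34)  cross = 17.5·34 − 9·40 = 235.0000; (r_i+r_j)·cross = 26.5·235.0000 = 6227.5000
edge 6: (9,34)→(4,28.5)  cross = 9·28.5 − 4·34 = 120.5000; (r_i+r_j)·cross = 13·120.5000 = 1566.5000
edge 7: (4,28.5)→(1.5,15.5)  cross = 4·15.5 − 1.5·28.5 = 19.2500; (r_i+r_j)·cross = 5.5·19.2500 = 105.8750
Σcross = 818.5000 → A = |Σcross|/2 = 409.2500 mm²
Σ(r_i+r_j)·cross = 25888.6250 → first moment M = |Σ|/6 = 4314.7708
R_c = M/A = 4314.7708/409.2500 = 10.5431 mm
θ = 279° = 4.869469 rad
V = θ·R_c·A = 4.869469·10.5431·409.2500 = 21010.641 mm³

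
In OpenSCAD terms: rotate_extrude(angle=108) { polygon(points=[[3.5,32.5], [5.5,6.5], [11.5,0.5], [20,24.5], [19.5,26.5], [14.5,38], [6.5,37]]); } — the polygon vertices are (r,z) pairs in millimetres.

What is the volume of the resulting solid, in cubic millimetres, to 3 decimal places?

Volume = 8489.369 mm³

Profile (r,z), 7 vertices: (3.5,32.5) (5.5,6.5) (11.5,0.5) (20,24.5) (19.5,26.5) (14.5,38) (6.5,37)
edge 0: (3.5,32.5)→(5.5,6.5)  cross = 3.5·6.5 − 5.5·32.5 = -156.0000; (r_i+r_j)·cross = 9·-156.0000 = -1404.0000
edge 1: (5.5,6.5)→(11.5,0.5)  cross = 5.5·0.5 − 11.5·6.5 = -72.0000; (r_i+r_j)·cross = 17·-72.0000 = -1224.0000
edge 2: (11.5,0.5)→(20,24.5)  cross = 11.5·24.5 − 20·0.5 = 271.7500; (r_i+r_j)·cross = 31.5·271.7500 = 8560.1250
edge 3: (20,24.5)→(19.5,26.5)  cross = 20·26.5 − 19.5·24.5 = 52.2500; (r_i+r_j)·cross = 39.5·52.2500 = 2063.8750
edge 4: (19.5,26.5)→(14.5,38)  cross = 19.5·38 − 14.5·26.5 = 356.7500; (r_i+r_j)·cross = 34·356.7500 = 12129.5000
edge 5: (14.5,38)→(6.5,37)  cross = 14.5·37 − 6.5·38 = 289.5000; (r_i+r_j)·cross = 21·289.5000 = 6079.5000
edge 6: (6.5,37)→(3.5,32.5)  cross = 6.5·32.5 − 3.5·37 = 81.7500; (r_i+r_j)·cross = 10·81.7500 = 817.5000
Σcross = 824.0000 → A = |Σcross|/2 = 412.0000 mm²
Σ(r_i+r_j)·cross = 27022.5000 → first moment M = |Σ|/6 = 4503.7500
R_c = M/A = 4503.7500/412.0000 = 10.9314 mm
θ = 108° = 1.884956 rad
V = θ·R_c·A = 1.884956·10.9314·412.0000 = 8489.369 mm³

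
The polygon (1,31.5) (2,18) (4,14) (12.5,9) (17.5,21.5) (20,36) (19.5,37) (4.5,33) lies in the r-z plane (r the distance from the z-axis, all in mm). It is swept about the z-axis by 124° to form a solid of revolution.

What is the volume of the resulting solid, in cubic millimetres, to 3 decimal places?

Profile (r,z), 8 vertices: (1,31.5) (2,18) (4,14) (12.5,9) (17.5,21.5) (20,36) (19.5,37) (4.5,33)
edge 0: (1,31.5)→(2,18)  cross = 1·18 − 2·31.5 = -45.0000; (r_i+r_j)·cross = 3·-45.0000 = -135.0000
edge 1: (2,18)→(4,14)  cross = 2·14 − 4·18 = -44.0000; (r_i+r_j)·cross = 6·-44.0000 = -264.0000
edge 2: (4,14)→(12.5,9)  cross = 4·9 − 12.5·14 = -139.0000; (r_i+r_j)·cross = 16.5·-139.0000 = -2293.5000
edge 3: (12.5,9)→(17.5,21.5)  cross = 12.5·21.5 − 17.5·9 = 111.2500; (r_i+r_j)·cross = 30·111.2500 = 3337.5000
edge 4: (17.5,21.5)→(20,36)  cross = 17.5·36 − 20·21.5 = 200.0000; (r_i+r_j)·cross = 37.5·200.0000 = 7500.0000
edge 5: (20,36)→(19.5,37)  cross = 20·37 − 19.5·36 = 38.0000; (r_i+r_j)·cross = 39.5·38.0000 = 1501.0000
edge 6: (19.5,37)→(4.5,33)  cross = 19.5·33 − 4.5·37 = 477.0000; (r_i+r_j)·cross = 24·477.0000 = 11448.0000
edge 7: (4.5,33)→(1,31.5)  cross = 4.5·31.5 − 1·33 = 108.7500; (r_i+r_j)·cross = 5.5·108.7500 = 598.1250
Σcross = 707.0000 → A = |Σcross|/2 = 353.5000 mm²
Σ(r_i+r_j)·cross = 21692.1250 → first moment M = |Σ|/6 = 3615.3542
R_c = M/A = 3615.3542/353.5000 = 10.2273 mm
θ = 124° = 2.164208 rad
V = θ·R_c·A = 2.164208·10.2273·353.5000 = 7824.379 mm³

Volume = 7824.379 mm³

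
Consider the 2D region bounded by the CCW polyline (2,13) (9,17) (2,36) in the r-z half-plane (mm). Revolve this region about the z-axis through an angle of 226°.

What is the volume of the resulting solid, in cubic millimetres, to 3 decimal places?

Volume = 1375.954 mm³

Profile (r,z), 3 vertices: (2,13) (9,17) (2,36)
edge 0: (2,13)→(9,17)  cross = 2·17 − 9·13 = -83.0000; (r_i+r_j)·cross = 11·-83.0000 = -913.0000
edge 1: (9,17)→(2,36)  cross = 9·36 − 2·17 = 290.0000; (r_i+r_j)·cross = 11·290.0000 = 3190.0000
edge 2: (2,36)→(2,13)  cross = 2·13 − 2·36 = -46.0000; (r_i+r_j)·cross = 4·-46.0000 = -184.0000
Σcross = 161.0000 → A = |Σcross|/2 = 80.5000 mm²
Σ(r_i+r_j)·cross = 2093.0000 → first moment M = |Σ|/6 = 348.8333
R_c = M/A = 348.8333/80.5000 = 4.3333 mm
θ = 226° = 3.944444 rad
V = θ·R_c·A = 3.944444·4.3333·80.5000 = 1375.954 mm³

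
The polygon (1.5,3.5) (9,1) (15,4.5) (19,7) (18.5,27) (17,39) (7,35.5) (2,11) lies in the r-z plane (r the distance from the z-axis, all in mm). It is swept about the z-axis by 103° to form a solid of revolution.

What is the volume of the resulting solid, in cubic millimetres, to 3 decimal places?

Volume = 9771.264 mm³

Profile (r,z), 8 vertices: (1.5,3.5) (9,1) (15,4.5) (19,7) (18.5,27) (17,39) (7,35.5) (2,11)
edge 0: (1.5,3.5)→(9,1)  cross = 1.5·1 − 9·3.5 = -30.0000; (r_i+r_j)·cross = 10.5·-30.0000 = -315.0000
edge 1: (9,1)→(15,4.5)  cross = 9·4.5 − 15·1 = 25.5000; (r_i+r_j)·cross = 24·25.5000 = 612.0000
edge 2: (15,4.5)→(19,7)  cross = 15·7 − 19·4.5 = 19.5000; (r_i+r_j)·cross = 34·19.5000 = 663.0000
edge 3: (19,7)→(18.5,27)  cross = 19·27 − 18.5·7 = 383.5000; (r_i+r_j)·cross = 37.5·383.5000 = 14381.2500
edge 4: (18.5,27)→(17,39)  cross = 18.5·39 − 17·27 = 262.5000; (r_i+r_j)·cross = 35.5·262.5000 = 9318.7500
edge 5: (17,39)→(7,35.5)  cross = 17·35.5 − 7·39 = 330.5000; (r_i+r_j)·cross = 24·330.5000 = 7932.0000
edge 6: (7,35.5)→(2,11)  cross = 7·11 − 2·35.5 = 6.0000; (r_i+r_j)·cross = 9·6.0000 = 54.0000
edge 7: (2,11)→(1.5,3.5)  cross = 2·3.5 − 1.5·11 = -9.5000; (r_i+r_j)·cross = 3.5·-9.5000 = -33.2500
Σcross = 988.0000 → A = |Σcross|/2 = 494.0000 mm²
Σ(r_i+r_j)·cross = 32612.7500 → first moment M = |Σ|/6 = 5435.4583
R_c = M/A = 5435.4583/494.0000 = 11.0030 mm
θ = 103° = 1.797689 rad
V = θ·R_c·A = 1.797689·11.0030·494.0000 = 9771.264 mm³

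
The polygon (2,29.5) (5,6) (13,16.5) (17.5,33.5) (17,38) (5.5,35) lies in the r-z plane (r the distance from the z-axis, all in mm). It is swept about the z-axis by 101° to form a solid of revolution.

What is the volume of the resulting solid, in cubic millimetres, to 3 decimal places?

Volume = 4783.017 mm³

Profile (r,z), 6 vertices: (2,29.5) (5,6) (13,16.5) (17.5,33.5) (17,38) (5.5,35)
edge 0: (2,29.5)→(5,6)  cross = 2·6 − 5·29.5 = -135.5000; (r_i+r_j)·cross = 7·-135.5000 = -948.5000
edge 1: (5,6)→(13,16.5)  cross = 5·16.5 − 13·6 = 4.5000; (r_i+r_j)·cross = 18·4.5000 = 81.0000
edge 2: (13,16.5)→(17.5,33.5)  cross = 13·33.5 − 17.5·16.5 = 146.7500; (r_i+r_j)·cross = 30.5·146.7500 = 4475.8750
edge 3: (17.5,33.5)→(17,38)  cross = 17.5·38 − 17·33.5 = 95.5000; (r_i+r_j)·cross = 34.5·95.5000 = 3294.7500
edge 4: (17,38)→(5.5,35)  cross = 17·35 − 5.5·38 = 386.0000; (r_i+r_j)·cross = 22.5·386.0000 = 8685.0000
edge 5: (5.5,35)→(2,29.5)  cross = 5.5·29.5 − 2·35 = 92.2500; (r_i+r_j)·cross = 7.5·92.2500 = 691.8750
Σcross = 589.5000 → A = |Σcross|/2 = 294.7500 mm²
Σ(r_i+r_j)·cross = 16280.0000 → first moment M = |Σ|/6 = 2713.3333
R_c = M/A = 2713.3333/294.7500 = 9.2055 mm
θ = 101° = 1.762783 rad
V = θ·R_c·A = 1.762783·9.2055·294.7500 = 4783.017 mm³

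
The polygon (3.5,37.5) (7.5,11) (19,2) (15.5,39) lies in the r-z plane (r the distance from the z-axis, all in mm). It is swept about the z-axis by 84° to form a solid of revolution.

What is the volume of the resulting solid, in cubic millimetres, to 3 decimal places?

Volume = 6141.395 mm³

Profile (r,z), 4 vertices: (3.5,37.5) (7.5,11) (19,2) (15.5,39)
edge 0: (3.5,37.5)→(7.5,11)  cross = 3.5·11 − 7.5·37.5 = -242.7500; (r_i+r_j)·cross = 11·-242.7500 = -2670.2500
edge 1: (7.5,11)→(19,2)  cross = 7.5·2 − 19·11 = -194.0000; (r_i+r_j)·cross = 26.5·-194.0000 = -5141.0000
edge 2: (19,2)→(15.5,39)  cross = 19·39 − 15.5·2 = 710.0000; (r_i+r_j)·cross = 34.5·710.0000 = 24495.0000
edge 3: (15.5,39)→(3.5,37.5)  cross = 15.5·37.5 − 3.5·39 = 444.7500; (r_i+r_j)·cross = 19·444.7500 = 8450.2500
Σcross = 718.0000 → A = |Σcross|/2 = 359.0000 mm²
Σ(r_i+r_j)·cross = 25134.0000 → first moment M = |Σ|/6 = 4189.0000
R_c = M/A = 4189.0000/359.0000 = 11.6685 mm
θ = 84° = 1.466077 rad
V = θ·R_c·A = 1.466077·11.6685·359.0000 = 6141.395 mm³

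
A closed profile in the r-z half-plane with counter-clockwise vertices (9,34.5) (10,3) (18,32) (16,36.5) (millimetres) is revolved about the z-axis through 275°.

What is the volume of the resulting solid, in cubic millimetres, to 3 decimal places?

Profile (r,z), 4 vertices: (9,34.5) (10,3) (18,32) (16,36.5)
edge 0: (9,34.5)→(10,3)  cross = 9·3 − 10·34.5 = -318.0000; (r_i+r_j)·cross = 19·-318.0000 = -6042.0000
edge 1: (10,3)→(18,32)  cross = 10·32 − 18·3 = 266.0000; (r_i+r_j)·cross = 28·266.0000 = 7448.0000
edge 2: (18,32)→(16,36.5)  cross = 18·36.5 − 16·32 = 145.0000; (r_i+r_j)·cross = 34·145.0000 = 4930.0000
edge 3: (16,36.5)→(9,34.5)  cross = 16·34.5 − 9·36.5 = 223.5000; (r_i+r_j)·cross = 25·223.5000 = 5587.5000
Σcross = 316.5000 → A = |Σcross|/2 = 158.2500 mm²
Σ(r_i+r_j)·cross = 11923.5000 → first moment M = |Σ|/6 = 1987.2500
R_c = M/A = 1987.2500/158.2500 = 12.5577 mm
θ = 275° = 4.799655 rad
V = θ·R_c·A = 4.799655·12.5577·158.2500 = 9538.115 mm³

Volume = 9538.115 mm³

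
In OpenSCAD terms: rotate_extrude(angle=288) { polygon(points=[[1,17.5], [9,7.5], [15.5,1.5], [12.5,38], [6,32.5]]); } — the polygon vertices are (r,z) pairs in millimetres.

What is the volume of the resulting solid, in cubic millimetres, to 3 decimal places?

Volume = 13198.668 mm³

Profile (r,z), 5 vertices: (1,17.5) (9,7.5) (15.5,1.5) (12.5,38) (6,32.5)
edge 0: (1,17.5)→(9,7.5)  cross = 1·7.5 − 9·17.5 = -150.0000; (r_i+r_j)·cross = 10·-150.0000 = -1500.0000
edge 1: (9,7.5)→(15.5,1.5)  cross = 9·1.5 − 15.5·7.5 = -102.7500; (r_i+r_j)·cross = 24.5·-102.7500 = -2517.3750
edge 2: (15.5,1.5)→(12.5,38)  cross = 15.5·38 − 12.5·1.5 = 570.2500; (r_i+r_j)·cross = 28·570.2500 = 15967.0000
edge 3: (12.5,38)→(6,32.5)  cross = 12.5·32.5 − 6·38 = 178.2500; (r_i+r_j)·cross = 18.5·178.2500 = 3297.6250
edge 4: (6,32.5)→(1,17.5)  cross = 6·17.5 − 1·32.5 = 72.5000; (r_i+r_j)·cross = 7·72.5000 = 507.5000
Σcross = 568.2500 → A = |Σcross|/2 = 284.1250 mm²
Σ(r_i+r_j)·cross = 15754.7500 → first moment M = |Σ|/6 = 2625.7917
R_c = M/A = 2625.7917/284.1250 = 9.2417 mm
θ = 288° = 5.026548 rad
V = θ·R_c·A = 5.026548·9.2417·284.1250 = 13198.668 mm³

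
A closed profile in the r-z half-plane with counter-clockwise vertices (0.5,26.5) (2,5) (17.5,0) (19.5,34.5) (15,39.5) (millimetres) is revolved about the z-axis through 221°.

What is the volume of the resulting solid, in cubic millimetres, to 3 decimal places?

Profile (r,z), 5 vertices: (0.5,26.5) (2,5) (17.5,0) (19.5,34.5) (15,39.5)
edge 0: (0.5,26.5)→(2,5)  cross = 0.5·5 − 2·26.5 = -50.5000; (r_i+r_j)·cross = 2.5·-50.5000 = -126.2500
edge 1: (2,5)→(17.5,0)  cross = 2·0 − 17.5·5 = -87.5000; (r_i+r_j)·cross = 19.5·-87.5000 = -1706.2500
edge 2: (17.5,0)→(19.5,34.5)  cross = 17.5·34.5 − 19.5·0 = 603.7500; (r_i+r_j)·cross = 37·603.7500 = 22338.7500
edge 3: (19.5,34.5)→(15,39.5)  cross = 19.5·39.5 − 15·34.5 = 252.7500; (r_i+r_j)·cross = 34.5·252.7500 = 8719.8750
edge 4: (15,39.5)→(0.5,26.5)  cross = 15·26.5 − 0.5·39.5 = 377.7500; (r_i+r_j)·cross = 15.5·377.7500 = 5855.1250
Σcross = 1096.2500 → A = |Σcross|/2 = 548.1250 mm²
Σ(r_i+r_j)·cross = 35081.2500 → first moment M = |Σ|/6 = 5846.8750
R_c = M/A = 5846.8750/548.1250 = 10.6670 mm
θ = 221° = 3.857178 rad
V = θ·R_c·A = 3.857178·10.6670·548.1250 = 22552.436 mm³

Volume = 22552.436 mm³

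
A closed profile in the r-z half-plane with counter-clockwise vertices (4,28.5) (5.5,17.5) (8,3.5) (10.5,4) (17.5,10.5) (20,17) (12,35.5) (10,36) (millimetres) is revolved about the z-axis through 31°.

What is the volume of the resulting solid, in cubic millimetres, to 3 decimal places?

Profile (r,z), 8 vertices: (4,28.5) (5.5,17.5) (8,3.5) (10.5,4) (17.5,10.5) (20,17) (12,35.5) (10,36)
edge 0: (4,28.5)→(5.5,17.5)  cross = 4·17.5 − 5.5·28.5 = -86.7500; (r_i+r_j)·cross = 9.5·-86.7500 = -824.1250
edge 1: (5.5,17.5)→(8,3.5)  cross = 5.5·3.5 − 8·17.5 = -120.7500; (r_i+r_j)·cross = 13.5·-120.7500 = -1630.1250
edge 2: (8,3.5)→(10.5,4)  cross = 8·4 − 10.5·3.5 = -4.7500; (r_i+r_j)·cross = 18.5·-4.7500 = -87.8750
edge 3: (10.5,4)→(17.5,10.5)  cross = 10.5·10.5 − 17.5·4 = 40.2500; (r_i+r_j)·cross = 28·40.2500 = 1127.0000
edge 4: (17.5,10.5)→(20,17)  cross = 17.5·17 − 20·10.5 = 87.5000; (r_i+r_j)·cross = 37.5·87.5000 = 3281.2500
edge 5: (20,17)→(12,35.5)  cross = 20·35.5 − 12·17 = 506.0000; (r_i+r_j)·cross = 32·506.0000 = 16192.0000
edge 6: (12,35.5)→(10,36)  cross = 12·36 − 10·35.5 = 77.0000; (r_i+r_j)·cross = 22·77.0000 = 1694.0000
edge 7: (10,36)→(4,28.5)  cross = 10·28.5 − 4·36 = 141.0000; (r_i+r_j)·cross = 14·141.0000 = 1974.0000
Σcross = 639.5000 → A = |Σcross|/2 = 319.7500 mm²
Σ(r_i+r_j)·cross = 21726.1250 → first moment M = |Σ|/6 = 3621.0208
R_c = M/A = 3621.0208/319.7500 = 11.3245 mm
θ = 31° = 0.541052 rad
V = θ·R_c·A = 0.541052·11.3245·319.7500 = 1959.161 mm³

Volume = 1959.161 mm³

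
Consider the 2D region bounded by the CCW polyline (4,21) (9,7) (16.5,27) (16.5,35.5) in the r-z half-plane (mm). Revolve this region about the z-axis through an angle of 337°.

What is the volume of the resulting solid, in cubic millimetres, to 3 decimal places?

Volume = 9782.101 mm³

Profile (r,z), 4 vertices: (4,21) (9,7) (16.5,27) (16.5,35.5)
edge 0: (4,21)→(9,7)  cross = 4·7 − 9·21 = -161.0000; (r_i+r_j)·cross = 13·-161.0000 = -2093.0000
edge 1: (9,7)→(16.5,27)  cross = 9·27 − 16.5·7 = 127.5000; (r_i+r_j)·cross = 25.5·127.5000 = 3251.2500
edge 2: (16.5,27)→(16.5,35.5)  cross = 16.5·35.5 − 16.5·27 = 140.2500; (r_i+r_j)·cross = 33·140.2500 = 4628.2500
edge 3: (16.5,35.5)→(4,21)  cross = 16.5·21 − 4·35.5 = 204.5000; (r_i+r_j)·cross = 20.5·204.5000 = 4192.2500
Σcross = 311.2500 → A = |Σcross|/2 = 155.6250 mm²
Σ(r_i+r_j)·cross = 9978.7500 → first moment M = |Σ|/6 = 1663.1250
R_c = M/A = 1663.1250/155.6250 = 10.6867 mm
θ = 337° = 5.881760 rad
V = θ·R_c·A = 5.881760·10.6867·155.6250 = 9782.101 mm³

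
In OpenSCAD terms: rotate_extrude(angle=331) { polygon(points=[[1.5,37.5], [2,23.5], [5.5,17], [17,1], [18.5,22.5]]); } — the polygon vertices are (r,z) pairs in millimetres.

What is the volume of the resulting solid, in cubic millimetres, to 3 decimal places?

Profile (r,z), 5 vertices: (1.5,37.5) (2,23.5) (5.5,17) (17,1) (18.5,22.5)
edge 0: (1.5,37.5)→(2,23.5)  cross = 1.5·23.5 − 2·37.5 = -39.7500; (r_i+r_j)·cross = 3.5·-39.7500 = -139.1250
edge 1: (2,23.5)→(5.5,17)  cross = 2·17 − 5.5·23.5 = -95.2500; (r_i+r_j)·cross = 7.5·-95.2500 = -714.3750
edge 2: (5.5,17)→(17,1)  cross = 5.5·1 − 17·17 = -283.5000; (r_i+r_j)·cross = 22.5·-283.5000 = -6378.7500
edge 3: (17,1)→(18.5,22.5)  cross = 17·22.5 − 18.5·1 = 364.0000; (r_i+r_j)·cross = 35.5·364.0000 = 12922.0000
edge 4: (18.5,22.5)→(1.5,37.5)  cross = 18.5·37.5 − 1.5·22.5 = 660.0000; (r_i+r_j)·cross = 20·660.0000 = 13200.0000
Σcross = 605.5000 → A = |Σcross|/2 = 302.7500 mm²
Σ(r_i+r_j)·cross = 18889.7500 → first moment M = |Σ|/6 = 3148.2917
R_c = M/A = 3148.2917/302.7500 = 10.3990 mm
θ = 331° = 5.777040 rad
V = θ·R_c·A = 5.777040·10.3990·302.7500 = 18187.806 mm³

Volume = 18187.806 mm³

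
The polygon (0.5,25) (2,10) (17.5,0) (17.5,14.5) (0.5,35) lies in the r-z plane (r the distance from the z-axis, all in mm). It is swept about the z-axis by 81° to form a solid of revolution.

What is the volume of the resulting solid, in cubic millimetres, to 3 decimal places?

Volume = 3827.815 mm³

Profile (r,z), 5 vertices: (0.5,25) (2,10) (17.5,0) (17.5,14.5) (0.5,35)
edge 0: (0.5,25)→(2,10)  cross = 0.5·10 − 2·25 = -45.0000; (r_i+r_j)·cross = 2.5·-45.0000 = -112.5000
edge 1: (2,10)→(17.5,0)  cross = 2·0 − 17.5·10 = -175.0000; (r_i+r_j)·cross = 19.5·-175.0000 = -3412.5000
edge 2: (17.5,0)→(17.5,14.5)  cross = 17.5·14.5 − 17.5·0 = 253.7500; (r_i+r_j)·cross = 35·253.7500 = 8881.2500
edge 3: (17.5,14.5)→(0.5,35)  cross = 17.5·35 − 0.5·14.5 = 605.2500; (r_i+r_j)·cross = 18·605.2500 = 10894.5000
edge 4: (0.5,35)→(0.5,25)  cross = 0.5·25 − 0.5·35 = -5.0000; (r_i+r_j)·cross = 1·-5.0000 = -5.0000
Σcross = 634.0000 → A = |Σcross|/2 = 317.0000 mm²
Σ(r_i+r_j)·cross = 16245.7500 → first moment M = |Σ|/6 = 2707.6250
R_c = M/A = 2707.6250/317.0000 = 8.5414 mm
θ = 81° = 1.413717 rad
V = θ·R_c·A = 1.413717·8.5414·317.0000 = 3827.815 mm³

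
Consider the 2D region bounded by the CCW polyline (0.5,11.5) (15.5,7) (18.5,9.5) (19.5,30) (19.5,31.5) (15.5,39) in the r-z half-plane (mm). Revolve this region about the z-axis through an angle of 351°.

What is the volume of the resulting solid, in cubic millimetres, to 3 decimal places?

Volume = 25594.359 mm³

Profile (r,z), 6 vertices: (0.5,11.5) (15.5,7) (18.5,9.5) (19.5,30) (19.5,31.5) (15.5,39)
edge 0: (0.5,11.5)→(15.5,7)  cross = 0.5·7 − 15.5·11.5 = -174.7500; (r_i+r_j)·cross = 16·-174.7500 = -2796.0000
edge 1: (15.5,7)→(18.5,9.5)  cross = 15.5·9.5 − 18.5·7 = 17.7500; (r_i+r_j)·cross = 34·17.7500 = 603.5000
edge 2: (18.5,9.5)→(19.5,30)  cross = 18.5·30 − 19.5·9.5 = 369.7500; (r_i+r_j)·cross = 38·369.7500 = 14050.5000
edge 3: (19.5,30)→(19.5,31.5)  cross = 19.5·31.5 − 19.5·30 = 29.2500; (r_i+r_j)·cross = 39·29.2500 = 1140.7500
edge 4: (19.5,31.5)→(15.5,39)  cross = 19.5·39 − 15.5·31.5 = 272.2500; (r_i+r_j)·cross = 35·272.2500 = 9528.7500
edge 5: (15.5,39)→(0.5,11.5)  cross = 15.5·11.5 − 0.5·39 = 158.7500; (r_i+r_j)·cross = 16·158.7500 = 2540.0000
Σcross = 673.0000 → A = |Σcross|/2 = 336.5000 mm²
Σ(r_i+r_j)·cross = 25067.5000 → first moment M = |Σ|/6 = 4177.9167
R_c = M/A = 4177.9167/336.5000 = 12.4158 mm
θ = 351° = 6.126106 rad
V = θ·R_c·A = 6.126106·12.4158·336.5000 = 25594.359 mm³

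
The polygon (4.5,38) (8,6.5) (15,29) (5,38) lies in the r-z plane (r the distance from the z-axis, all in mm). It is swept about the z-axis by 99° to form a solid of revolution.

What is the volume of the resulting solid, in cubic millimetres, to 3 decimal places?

Volume = 2401.640 mm³

Profile (r,z), 4 vertices: (4.5,38) (8,6.5) (15,29) (5,38)
edge 0: (4.5,38)→(8,6.5)  cross = 4.5·6.5 − 8·38 = -274.7500; (r_i+r_j)·cross = 12.5·-274.7500 = -3434.3750
edge 1: (8,6.5)→(15,29)  cross = 8·29 − 15·6.5 = 134.5000; (r_i+r_j)·cross = 23·134.5000 = 3093.5000
edge 2: (15,29)→(5,38)  cross = 15·38 − 5·29 = 425.0000; (r_i+r_j)·cross = 20·425.0000 = 8500.0000
edge 3: (5,38)→(4.5,38)  cross = 5·38 − 4.5·38 = 19.0000; (r_i+r_j)·cross = 9.5·19.0000 = 180.5000
Σcross = 303.7500 → A = |Σcross|/2 = 151.8750 mm²
Σ(r_i+r_j)·cross = 8339.6250 → first moment M = |Σ|/6 = 1389.9375
R_c = M/A = 1389.9375/151.8750 = 9.1519 mm
θ = 99° = 1.727876 rad
V = θ·R_c·A = 1.727876·9.1519·151.8750 = 2401.640 mm³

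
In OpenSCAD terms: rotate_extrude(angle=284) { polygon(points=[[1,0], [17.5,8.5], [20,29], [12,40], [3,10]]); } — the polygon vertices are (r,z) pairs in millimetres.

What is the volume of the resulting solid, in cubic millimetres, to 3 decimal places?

Profile (r,z), 5 vertices: (1,0) (17.5,8.5) (20,29) (12,40) (3,10)
edge 0: (1,0)→(17.5,8.5)  cross = 1·8.5 − 17.5·0 = 8.5000; (r_i+r_j)·cross = 18.5·8.5000 = 157.2500
edge 1: (17.5,8.5)→(20,29)  cross = 17.5·29 − 20·8.5 = 337.5000; (r_i+r_j)·cross = 37.5·337.5000 = 12656.2500
edge 2: (20,29)→(12,40)  cross = 20·40 − 12·29 = 452.0000; (r_i+r_j)·cross = 32·452.0000 = 14464.0000
edge 3: (12,40)→(3,10)  cross = 12·10 − 3·40 = 0.0000; (r_i+r_j)·cross = 15·0.0000 = 0.0000
edge 4: (3,10)→(1,0)  cross = 3·0 − 1·10 = -10.0000; (r_i+r_j)·cross = 4·-10.0000 = -40.0000
Σcross = 788.0000 → A = |Σcross|/2 = 394.0000 mm²
Σ(r_i+r_j)·cross = 27237.5000 → first moment M = |Σ|/6 = 4539.5833
R_c = M/A = 4539.5833/394.0000 = 11.5218 mm
θ = 284° = 4.956735 rad
V = θ·R_c·A = 4.956735·11.5218·394.0000 = 22501.512 mm³

Volume = 22501.512 mm³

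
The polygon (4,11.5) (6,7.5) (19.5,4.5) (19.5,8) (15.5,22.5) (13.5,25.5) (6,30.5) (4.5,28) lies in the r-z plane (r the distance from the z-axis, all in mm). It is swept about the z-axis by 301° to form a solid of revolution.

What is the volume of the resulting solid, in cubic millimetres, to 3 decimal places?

Volume = 15547.559 mm³

Profile (r,z), 8 vertices: (4,11.5) (6,7.5) (19.5,4.5) (19.5,8) (15.5,22.5) (13.5,25.5) (6,30.5) (4.5,28)
edge 0: (4,11.5)→(6,7.5)  cross = 4·7.5 − 6·11.5 = -39.0000; (r_i+r_j)·cross = 10·-39.0000 = -390.0000
edge 1: (6,7.5)→(19.5,4.5)  cross = 6·4.5 − 19.5·7.5 = -119.2500; (r_i+r_j)·cross = 25.5·-119.2500 = -3040.8750
edge 2: (19.5,4.5)→(19.5,8)  cross = 19.5·8 − 19.5·4.5 = 68.2500; (r_i+r_j)·cross = 39·68.2500 = 2661.7500
edge 3: (19.5,8)→(15.5,22.5)  cross = 19.5·22.5 − 15.5·8 = 314.7500; (r_i+r_j)·cross = 35·314.7500 = 11016.2500
edge 4: (15.5,22.5)→(13.5,25.5)  cross = 15.5·25.5 − 13.5·22.5 = 91.5000; (r_i+r_j)·cross = 29·91.5000 = 2653.5000
edge 5: (13.5,25.5)→(6,30.5)  cross = 13.5·30.5 − 6·25.5 = 258.7500; (r_i+r_j)·cross = 19.5·258.7500 = 5045.6250
edge 6: (6,30.5)→(4.5,28)  cross = 6·28 − 4.5·30.5 = 30.7500; (r_i+r_j)·cross = 10.5·30.7500 = 322.8750
edge 7: (4.5,28)→(4,11.5)  cross = 4.5·11.5 − 4·28 = -60.2500; (r_i+r_j)·cross = 8.5·-60.2500 = -512.1250
Σcross = 545.5000 → A = |Σcross|/2 = 272.7500 mm²
Σ(r_i+r_j)·cross = 17757.0000 → first moment M = |Σ|/6 = 2959.5000
R_c = M/A = 2959.5000/272.7500 = 10.8506 mm
θ = 301° = 5.253441 rad
V = θ·R_c·A = 5.253441·10.8506·272.7500 = 15547.559 mm³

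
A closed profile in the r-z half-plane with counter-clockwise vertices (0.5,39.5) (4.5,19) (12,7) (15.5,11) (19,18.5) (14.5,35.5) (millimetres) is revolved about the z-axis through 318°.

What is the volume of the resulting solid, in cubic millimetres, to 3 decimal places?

Profile (r,z), 6 vertices: (0.5,39.5) (4.5,19) (12,7) (15.5,11) (19,18.5) (14.5,35.5)
edge 0: (0.5,39.5)→(4.5,19)  cross = 0.5·19 − 4.5·39.5 = -168.2500; (r_i+r_j)·cross = 5·-168.2500 = -841.2500
edge 1: (4.5,19)→(12,7)  cross = 4.5·7 − 12·19 = -196.5000; (r_i+r_j)·cross = 16.5·-196.5000 = -3242.2500
edge 2: (12,7)→(15.5,11)  cross = 12·11 − 15.5·7 = 23.5000; (r_i+r_j)·cross = 27.5·23.5000 = 646.2500
edge 3: (15.5,11)→(19,18.5)  cross = 15.5·18.5 − 19·11 = 77.7500; (r_i+r_j)·cross = 34.5·77.7500 = 2682.3750
edge 4: (19,18.5)→(14.5,35.5)  cross = 19·35.5 − 14.5·18.5 = 406.2500; (r_i+r_j)·cross = 33.5·406.2500 = 13609.3750
edge 5: (14.5,35.5)→(0.5,39.5)  cross = 14.5·39.5 − 0.5·35.5 = 555.0000; (r_i+r_j)·cross = 15·555.0000 = 8325.0000
Σcross = 697.7500 → A = |Σcross|/2 = 348.8750 mm²
Σ(r_i+r_j)·cross = 21179.5000 → first moment M = |Σ|/6 = 3529.9167
R_c = M/A = 3529.9167/348.8750 = 10.1180 mm
θ = 318° = 5.550147 rad
V = θ·R_c·A = 5.550147·10.1180·348.8750 = 19591.556 mm³

Volume = 19591.556 mm³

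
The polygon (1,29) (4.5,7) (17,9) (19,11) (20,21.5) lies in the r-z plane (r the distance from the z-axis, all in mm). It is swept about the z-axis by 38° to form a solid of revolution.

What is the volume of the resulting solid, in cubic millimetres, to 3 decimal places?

Volume = 1911.083 mm³

Profile (r,z), 5 vertices: (1,29) (4.5,7) (17,9) (19,11) (20,21.5)
edge 0: (1,29)→(4.5,7)  cross = 1·7 − 4.5·29 = -123.5000; (r_i+r_j)·cross = 5.5·-123.5000 = -679.2500
edge 1: (4.5,7)→(17,9)  cross = 4.5·9 − 17·7 = -78.5000; (r_i+r_j)·cross = 21.5·-78.5000 = -1687.7500
edge 2: (17,9)→(19,11)  cross = 17·11 − 19·9 = 16.0000; (r_i+r_j)·cross = 36·16.0000 = 576.0000
edge 3: (19,11)→(20,21.5)  cross = 19·21.5 − 20·11 = 188.5000; (r_i+r_j)·cross = 39·188.5000 = 7351.5000
edge 4: (20,21.5)→(1,29)  cross = 20·29 − 1·21.5 = 558.5000; (r_i+r_j)·cross = 21·558.5000 = 11728.5000
Σcross = 561.0000 → A = |Σcross|/2 = 280.5000 mm²
Σ(r_i+r_j)·cross = 17289.0000 → first moment M = |Σ|/6 = 2881.5000
R_c = M/A = 2881.5000/280.5000 = 10.2727 mm
θ = 38° = 0.663225 rad
V = θ·R_c·A = 0.663225·10.2727·280.5000 = 1911.083 mm³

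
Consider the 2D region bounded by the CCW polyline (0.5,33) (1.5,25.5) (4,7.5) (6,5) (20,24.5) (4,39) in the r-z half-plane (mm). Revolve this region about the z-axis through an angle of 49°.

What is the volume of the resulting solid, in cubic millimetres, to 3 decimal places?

Profile (r,z), 6 vertices: (0.5,33) (1.5,25.5) (4,7.5) (6,5) (20,24.5) (4,39)
edge 0: (0.5,33)→(1.5,25.5)  cross = 0.5·25.5 − 1.5·33 = -36.7500; (r_i+r_j)·cross = 2·-36.7500 = -73.5000
edge 1: (1.5,25.5)→(4,7.5)  cross = 1.5·7.5 − 4·25.5 = -90.7500; (r_i+r_j)·cross = 5.5·-90.7500 = -499.1250
edge 2: (4,7.5)→(6,5)  cross = 4·5 − 6·7.5 = -25.0000; (r_i+r_j)·cross = 10·-25.0000 = -250.0000
edge 3: (6,5)→(20,24.5)  cross = 6·24.5 − 20·5 = 47.0000; (r_i+r_j)·cross = 26·47.0000 = 1222.0000
edge 4: (20,24.5)→(4,39)  cross = 20·39 − 4·24.5 = 682.0000; (r_i+r_j)·cross = 24·682.0000 = 16368.0000
edge 5: (4,39)→(0.5,33)  cross = 4·33 − 0.5·39 = 112.5000; (r_i+r_j)·cross = 4.5·112.5000 = 506.2500
Σcross = 689.0000 → A = |Σcross|/2 = 344.5000 mm²
Σ(r_i+r_j)·cross = 17273.6250 → first moment M = |Σ|/6 = 2878.9375
R_c = M/A = 2878.9375/344.5000 = 8.3569 mm
θ = 49° = 0.855211 rad
V = θ·R_c·A = 0.855211·8.3569·344.5000 = 2462.100 mm³

Volume = 2462.100 mm³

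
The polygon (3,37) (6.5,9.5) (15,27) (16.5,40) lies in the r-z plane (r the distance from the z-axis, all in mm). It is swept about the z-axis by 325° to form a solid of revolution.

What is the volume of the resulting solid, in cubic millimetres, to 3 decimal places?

Volume = 12410.091 mm³

Profile (r,z), 4 vertices: (3,37) (6.5,9.5) (15,27) (16.5,40)
edge 0: (3,37)→(6.5,9.5)  cross = 3·9.5 − 6.5·37 = -212.0000; (r_i+r_j)·cross = 9.5·-212.0000 = -2014.0000
edge 1: (6.5,9.5)→(15,27)  cross = 6.5·27 − 15·9.5 = 33.0000; (r_i+r_j)·cross = 21.5·33.0000 = 709.5000
edge 2: (15,27)→(16.5,40)  cross = 15·40 − 16.5·27 = 154.5000; (r_i+r_j)·cross = 31.5·154.5000 = 4866.7500
edge 3: (16.5,40)→(3,37)  cross = 16.5·37 − 3·40 = 490.5000; (r_i+r_j)·cross = 19.5·490.5000 = 9564.7500
Σcross = 466.0000 → A = |Σcross|/2 = 233.0000 mm²
Σ(r_i+r_j)·cross = 13127.0000 → first moment M = |Σ|/6 = 2187.8333
R_c = M/A = 2187.8333/233.0000 = 9.3898 mm
θ = 325° = 5.672320 rad
V = θ·R_c·A = 5.672320·9.3898·233.0000 = 12410.091 mm³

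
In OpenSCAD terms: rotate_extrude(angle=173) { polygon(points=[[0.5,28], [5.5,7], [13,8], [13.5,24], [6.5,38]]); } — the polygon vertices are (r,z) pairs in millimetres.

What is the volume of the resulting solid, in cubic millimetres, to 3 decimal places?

Profile (r,z), 5 vertices: (0.5,28) (5.5,7) (13,8) (13.5,24) (6.5,38)
edge 0: (0.5,28)→(5.5,7)  cross = 0.5·7 − 5.5·28 = -150.5000; (r_i+r_j)·cross = 6·-150.5000 = -903.0000
edge 1: (5.5,7)→(13,8)  cross = 5.5·8 − 13·7 = -47.0000; (r_i+r_j)·cross = 18.5·-47.0000 = -869.5000
edge 2: (13,8)→(13.5,24)  cross = 13·24 − 13.5·8 = 204.0000; (r_i+r_j)·cross = 26.5·204.0000 = 5406.0000
edge 3: (13.5,24)→(6.5,38)  cross = 13.5·38 − 6.5·24 = 357.0000; (r_i+r_j)·cross = 20·357.0000 = 7140.0000
edge 4: (6.5,38)→(0.5,28)  cross = 6.5·28 − 0.5·38 = 163.0000; (r_i+r_j)·cross = 7·163.0000 = 1141.0000
Σcross = 526.5000 → A = |Σcross|/2 = 263.2500 mm²
Σ(r_i+r_j)·cross = 11914.5000 → first moment M = |Σ|/6 = 1985.7500
R_c = M/A = 1985.7500/263.2500 = 7.5432 mm
θ = 173° = 3.019420 rad
V = θ·R_c·A = 3.019420·7.5432·263.2500 = 5995.812 mm³

Volume = 5995.812 mm³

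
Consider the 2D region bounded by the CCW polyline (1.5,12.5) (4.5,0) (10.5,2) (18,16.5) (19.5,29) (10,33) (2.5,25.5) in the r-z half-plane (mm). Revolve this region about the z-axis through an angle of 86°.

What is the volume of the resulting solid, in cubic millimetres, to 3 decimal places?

Volume = 5947.646 mm³

Profile (r,z), 7 vertices: (1.5,12.5) (4.5,0) (10.5,2) (18,16.5) (19.5,29) (10,33) (2.5,25.5)
edge 0: (1.5,12.5)→(4.5,0)  cross = 1.5·0 − 4.5·12.5 = -56.2500; (r_i+r_j)·cross = 6·-56.2500 = -337.5000
edge 1: (4.5,0)→(10.5,2)  cross = 4.5·2 − 10.5·0 = 9.0000; (r_i+r_j)·cross = 15·9.0000 = 135.0000
edge 2: (10.5,2)→(18,16.5)  cross = 10.5·16.5 − 18·2 = 137.2500; (r_i+r_j)·cross = 28.5·137.2500 = 3911.6250
edge 3: (18,16.5)→(19.5,29)  cross = 18·29 − 19.5·16.5 = 200.2500; (r_i+r_j)·cross = 37.5·200.2500 = 7509.3750
edge 4: (19.5,29)→(10,33)  cross = 19.5·33 − 10·29 = 353.5000; (r_i+r_j)·cross = 29.5·353.5000 = 10428.2500
edge 5: (10,33)→(2.5,25.5)  cross = 10·25.5 − 2.5·33 = 172.5000; (r_i+r_j)·cross = 12.5·172.5000 = 2156.2500
edge 6: (2.5,25.5)→(1.5,12.5)  cross = 2.5·12.5 − 1.5·25.5 = -7.0000; (r_i+r_j)·cross = 4·-7.0000 = -28.0000
Σcross = 809.2500 → A = |Σcross|/2 = 404.6250 mm²
Σ(r_i+r_j)·cross = 23775.0000 → first moment M = |Σ|/6 = 3962.5000
R_c = M/A = 3962.5000/404.6250 = 9.7930 mm
θ = 86° = 1.500983 rad
V = θ·R_c·A = 1.500983·9.7930·404.6250 = 5947.646 mm³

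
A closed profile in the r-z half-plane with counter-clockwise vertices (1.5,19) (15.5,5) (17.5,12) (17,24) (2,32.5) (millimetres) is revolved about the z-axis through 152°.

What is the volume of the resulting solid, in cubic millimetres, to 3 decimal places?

Volume = 6796.455 mm³

Profile (r,z), 5 vertices: (1.5,19) (15.5,5) (17.5,12) (17,24) (2,32.5)
edge 0: (1.5,19)→(15.5,5)  cross = 1.5·5 − 15.5·19 = -287.0000; (r_i+r_j)·cross = 17·-287.0000 = -4879.0000
edge 1: (15.5,5)→(17.5,12)  cross = 15.5·12 − 17.5·5 = 98.5000; (r_i+r_j)·cross = 33·98.5000 = 3250.5000
edge 2: (17.5,12)→(17,24)  cross = 17.5·24 − 17·12 = 216.0000; (r_i+r_j)·cross = 34.5·216.0000 = 7452.0000
edge 3: (17,24)→(2,32.5)  cross = 17·32.5 − 2·24 = 504.5000; (r_i+r_j)·cross = 19·504.5000 = 9585.5000
edge 4: (2,32.5)→(1.5,19)  cross = 2·19 − 1.5·32.5 = -10.7500; (r_i+r_j)·cross = 3.5·-10.7500 = -37.6250
Σcross = 521.2500 → A = |Σcross|/2 = 260.6250 mm²
Σ(r_i+r_j)·cross = 15371.3750 → first moment M = |Σ|/6 = 2561.8958
R_c = M/A = 2561.8958/260.6250 = 9.8298 mm
θ = 152° = 2.652900 rad
V = θ·R_c·A = 2.652900·9.8298·260.6250 = 6796.455 mm³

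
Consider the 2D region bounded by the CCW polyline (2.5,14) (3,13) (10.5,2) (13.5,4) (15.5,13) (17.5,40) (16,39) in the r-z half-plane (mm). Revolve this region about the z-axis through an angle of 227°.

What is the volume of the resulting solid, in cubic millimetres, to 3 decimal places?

Volume = 12251.507 mm³

Profile (r,z), 7 vertices: (2.5,14) (3,13) (10.5,2) (13.5,4) (15.5,13) (17.5,40) (16,39)
edge 0: (2.5,14)→(3,13)  cross = 2.5·13 − 3·14 = -9.5000; (r_i+r_j)·cross = 5.5·-9.5000 = -52.2500
edge 1: (3,13)→(10.5,2)  cross = 3·2 − 10.5·13 = -130.5000; (r_i+r_j)·cross = 13.5·-130.5000 = -1761.7500
edge 2: (10.5,2)→(13.5,4)  cross = 10.5·4 − 13.5·2 = 15.0000; (r_i+r_j)·cross = 24·15.0000 = 360.0000
edge 3: (13.5,4)→(15.5,13)  cross = 13.5·13 − 15.5·4 = 113.5000; (r_i+r_j)·cross = 29·113.5000 = 3291.5000
edge 4: (15.5,13)→(17.5,40)  cross = 15.5·40 − 17.5·13 = 392.5000; (r_i+r_j)·cross = 33·392.5000 = 12952.5000
edge 5: (17.5,40)→(16,39)  cross = 17.5·39 − 16·40 = 42.5000; (r_i+r_j)·cross = 33.5·42.5000 = 1423.7500
edge 6: (16,39)→(2.5,14)  cross = 16·14 − 2.5·39 = 126.5000; (r_i+r_j)·cross = 18.5·126.5000 = 2340.2500
Σcross = 550.0000 → A = |Σcross|/2 = 275.0000 mm²
Σ(r_i+r_j)·cross = 18554.0000 → first moment M = |Σ|/6 = 3092.3333
R_c = M/A = 3092.3333/275.0000 = 11.2448 mm
θ = 227° = 3.961897 rad
V = θ·R_c·A = 3.961897·11.2448·275.0000 = 12251.507 mm³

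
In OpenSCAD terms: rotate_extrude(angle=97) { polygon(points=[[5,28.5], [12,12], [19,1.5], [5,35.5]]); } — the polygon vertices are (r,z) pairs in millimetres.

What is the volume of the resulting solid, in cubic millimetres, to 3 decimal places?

Volume = 1228.531 mm³

Profile (r,z), 4 vertices: (5,28.5) (12,12) (19,1.5) (5,35.5)
edge 0: (5,28.5)→(12,12)  cross = 5·12 − 12·28.5 = -282.0000; (r_i+r_j)·cross = 17·-282.0000 = -4794.0000
edge 1: (12,12)→(19,1.5)  cross = 12·1.5 − 19·12 = -210.0000; (r_i+r_j)·cross = 31·-210.0000 = -6510.0000
edge 2: (19,1.5)→(5,35.5)  cross = 19·35.5 − 5·1.5 = 667.0000; (r_i+r_j)·cross = 24·667.0000 = 16008.0000
edge 3: (5,35.5)→(5,28.5)  cross = 5·28.5 − 5·35.5 = -35.0000; (r_i+r_j)·cross = 10·-35.0000 = -350.0000
Σcross = 140.0000 → A = |Σcross|/2 = 70.0000 mm²
Σ(r_i+r_j)·cross = 4354.0000 → first moment M = |Σ|/6 = 725.6667
R_c = M/A = 725.6667/70.0000 = 10.3667 mm
θ = 97° = 1.692969 rad
V = θ·R_c·A = 1.692969·10.3667·70.0000 = 1228.531 mm³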